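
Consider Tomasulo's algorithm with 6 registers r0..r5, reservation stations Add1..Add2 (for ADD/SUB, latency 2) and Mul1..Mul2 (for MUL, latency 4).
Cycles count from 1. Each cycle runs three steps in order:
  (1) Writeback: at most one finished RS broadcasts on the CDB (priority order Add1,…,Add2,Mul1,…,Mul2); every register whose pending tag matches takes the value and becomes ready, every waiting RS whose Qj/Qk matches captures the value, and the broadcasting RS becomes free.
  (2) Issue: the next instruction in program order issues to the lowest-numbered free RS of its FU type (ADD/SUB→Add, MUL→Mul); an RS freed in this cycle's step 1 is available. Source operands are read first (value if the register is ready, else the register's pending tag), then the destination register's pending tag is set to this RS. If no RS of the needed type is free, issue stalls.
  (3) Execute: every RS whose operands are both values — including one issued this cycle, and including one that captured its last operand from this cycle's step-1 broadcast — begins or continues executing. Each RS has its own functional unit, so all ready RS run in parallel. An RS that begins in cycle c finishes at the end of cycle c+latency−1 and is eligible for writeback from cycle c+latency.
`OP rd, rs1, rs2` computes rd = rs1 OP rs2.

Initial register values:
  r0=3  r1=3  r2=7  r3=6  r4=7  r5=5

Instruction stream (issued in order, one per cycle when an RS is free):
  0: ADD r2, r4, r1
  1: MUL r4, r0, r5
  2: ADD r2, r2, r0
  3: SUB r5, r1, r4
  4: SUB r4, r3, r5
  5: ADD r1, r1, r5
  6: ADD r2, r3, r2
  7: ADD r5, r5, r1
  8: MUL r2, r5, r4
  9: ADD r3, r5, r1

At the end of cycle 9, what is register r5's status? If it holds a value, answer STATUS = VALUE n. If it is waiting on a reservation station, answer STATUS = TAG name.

STATUS = VALUE -12

c1: issue ADD r2<-Add1 | r0:3,r1:3,r2:Add1,r3:6,r4:7,r5:5
c2: issue MUL r4<-Mul1 | r0:3,r1:3,r2:Add1,r3:6,r4:Mul1,r5:5
c3: CDB Add1=10; issue ADD r2<-Add1 | r0:3,r1:3,r2:Add1,r3:6,r4:Mul1,r5:5
c4: issue SUB r5<-Add2 | r0:3,r1:3,r2:Add1,r3:6,r4:Mul1,r5:Add2
c5: CDB Add1=13; issue SUB r4<-Add1 | r0:3,r1:3,r2:13,r3:6,r4:Add1,r5:Add2
c6: CDB Mul1=15; stall | r0:3,r1:3,r2:13,r3:6,r4:Add1,r5:Add2
c7: stall | r0:3,r1:3,r2:13,r3:6,r4:Add1,r5:Add2
c8: CDB Add2=-12; issue ADD r1<-Add2 | r0:3,r1:Add2,r2:13,r3:6,r4:Add1,r5:-12
c9: stall | r0:3,r1:Add2,r2:13,r3:6,r4:Add1,r5:-12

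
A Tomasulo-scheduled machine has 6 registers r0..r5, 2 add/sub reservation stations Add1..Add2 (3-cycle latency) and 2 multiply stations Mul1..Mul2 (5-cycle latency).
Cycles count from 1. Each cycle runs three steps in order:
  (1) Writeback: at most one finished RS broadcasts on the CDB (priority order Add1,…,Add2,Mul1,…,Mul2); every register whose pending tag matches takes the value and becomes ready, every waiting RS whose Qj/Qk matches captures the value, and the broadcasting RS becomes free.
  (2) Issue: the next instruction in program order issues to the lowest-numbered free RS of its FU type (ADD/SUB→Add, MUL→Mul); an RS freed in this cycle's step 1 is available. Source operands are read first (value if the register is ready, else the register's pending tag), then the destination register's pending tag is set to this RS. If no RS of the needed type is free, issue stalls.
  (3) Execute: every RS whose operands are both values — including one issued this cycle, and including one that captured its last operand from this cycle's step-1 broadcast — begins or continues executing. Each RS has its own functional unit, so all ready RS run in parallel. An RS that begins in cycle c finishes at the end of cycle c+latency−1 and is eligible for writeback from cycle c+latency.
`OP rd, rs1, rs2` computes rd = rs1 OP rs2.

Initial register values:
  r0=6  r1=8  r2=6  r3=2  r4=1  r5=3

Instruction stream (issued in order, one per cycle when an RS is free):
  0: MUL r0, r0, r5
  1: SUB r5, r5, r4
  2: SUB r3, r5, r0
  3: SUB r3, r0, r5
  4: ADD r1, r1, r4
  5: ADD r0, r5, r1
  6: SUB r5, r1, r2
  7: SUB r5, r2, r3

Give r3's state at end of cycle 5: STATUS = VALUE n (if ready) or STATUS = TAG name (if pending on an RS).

c1: issue MUL r0<-Mul1 | r0:Mul1,r1:8,r2:6,r3:2,r4:1,r5:3
c2: issue SUB r5<-Add1 | r0:Mul1,r1:8,r2:6,r3:2,r4:1,r5:Add1
c3: issue SUB r3<-Add2 | r0:Mul1,r1:8,r2:6,r3:Add2,r4:1,r5:Add1
c4: stall | r0:Mul1,r1:8,r2:6,r3:Add2,r4:1,r5:Add1
c5: CDB Add1=2; issue SUB r3<-Add1 | r0:Mul1,r1:8,r2:6,r3:Add1,r4:1,r5:2

STATUS = TAG Add1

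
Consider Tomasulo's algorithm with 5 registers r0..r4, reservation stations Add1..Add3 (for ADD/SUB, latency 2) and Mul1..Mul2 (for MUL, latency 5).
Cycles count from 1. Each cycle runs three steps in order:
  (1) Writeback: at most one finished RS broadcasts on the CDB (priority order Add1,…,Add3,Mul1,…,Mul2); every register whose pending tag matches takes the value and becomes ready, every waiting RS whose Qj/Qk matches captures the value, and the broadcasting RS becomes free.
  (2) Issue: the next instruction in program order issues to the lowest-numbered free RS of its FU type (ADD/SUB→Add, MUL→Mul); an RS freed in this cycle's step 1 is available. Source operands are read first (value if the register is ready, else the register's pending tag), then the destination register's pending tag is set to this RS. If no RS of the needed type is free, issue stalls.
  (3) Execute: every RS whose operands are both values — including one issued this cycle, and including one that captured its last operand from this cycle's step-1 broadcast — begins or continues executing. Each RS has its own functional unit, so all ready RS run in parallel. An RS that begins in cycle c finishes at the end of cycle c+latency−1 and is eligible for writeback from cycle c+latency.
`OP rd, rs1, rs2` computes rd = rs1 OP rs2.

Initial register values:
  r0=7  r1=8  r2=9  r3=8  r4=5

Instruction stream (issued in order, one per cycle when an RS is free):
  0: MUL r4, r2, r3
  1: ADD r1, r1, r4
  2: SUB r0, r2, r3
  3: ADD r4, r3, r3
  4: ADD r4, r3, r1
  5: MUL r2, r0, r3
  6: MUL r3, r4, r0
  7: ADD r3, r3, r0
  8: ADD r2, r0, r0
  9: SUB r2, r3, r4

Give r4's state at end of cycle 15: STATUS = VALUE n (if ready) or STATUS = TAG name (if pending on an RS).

cycle 1: issue MUL r4<-Mul1 // r0:7,r1:8,r2:9,r3:8,r4:Mul1
cycle 2: issue ADD r1<-Add1 // r0:7,r1:Add1,r2:9,r3:8,r4:Mul1
cycle 3: issue SUB r0<-Add2 // r0:Add2,r1:Add1,r2:9,r3:8,r4:Mul1
cycle 4: issue ADD r4<-Add3 // r0:Add2,r1:Add1,r2:9,r3:8,r4:Add3
cycle 5: CDB Add2=1; issue ADD r4<-Add2 // r0:1,r1:Add1,r2:9,r3:8,r4:Add2
cycle 6: CDB Add3=16; issue MUL r2<-Mul2 // r0:1,r1:Add1,r2:Mul2,r3:8,r4:Add2
cycle 7: CDB Mul1=72; issue MUL r3<-Mul1 // r0:1,r1:Add1,r2:Mul2,r3:Mul1,r4:Add2
cycle 8: issue ADD r3<-Add3 // r0:1,r1:Add1,r2:Mul2,r3:Add3,r4:Add2
cycle 9: CDB Add1=80; issue ADD r2<-Add1 // r0:1,r1:80,r2:Add1,r3:Add3,r4:Add2
cycle 10: stall // r0:1,r1:80,r2:Add1,r3:Add3,r4:Add2
cycle 11: CDB Add1=2; issue SUB r2<-Add1 // r0:1,r1:80,r2:Add1,r3:Add3,r4:Add2
cycle 12: CDB Add2=88 // r0:1,r1:80,r2:Add1,r3:Add3,r4:88
cycle 13: CDB Mul2=8 // r0:1,r1:80,r2:Add1,r3:Add3,r4:88
cycle 14: - // r0:1,r1:80,r2:Add1,r3:Add3,r4:88
cycle 15: - // r0:1,r1:80,r2:Add1,r3:Add3,r4:88

STATUS = VALUE 88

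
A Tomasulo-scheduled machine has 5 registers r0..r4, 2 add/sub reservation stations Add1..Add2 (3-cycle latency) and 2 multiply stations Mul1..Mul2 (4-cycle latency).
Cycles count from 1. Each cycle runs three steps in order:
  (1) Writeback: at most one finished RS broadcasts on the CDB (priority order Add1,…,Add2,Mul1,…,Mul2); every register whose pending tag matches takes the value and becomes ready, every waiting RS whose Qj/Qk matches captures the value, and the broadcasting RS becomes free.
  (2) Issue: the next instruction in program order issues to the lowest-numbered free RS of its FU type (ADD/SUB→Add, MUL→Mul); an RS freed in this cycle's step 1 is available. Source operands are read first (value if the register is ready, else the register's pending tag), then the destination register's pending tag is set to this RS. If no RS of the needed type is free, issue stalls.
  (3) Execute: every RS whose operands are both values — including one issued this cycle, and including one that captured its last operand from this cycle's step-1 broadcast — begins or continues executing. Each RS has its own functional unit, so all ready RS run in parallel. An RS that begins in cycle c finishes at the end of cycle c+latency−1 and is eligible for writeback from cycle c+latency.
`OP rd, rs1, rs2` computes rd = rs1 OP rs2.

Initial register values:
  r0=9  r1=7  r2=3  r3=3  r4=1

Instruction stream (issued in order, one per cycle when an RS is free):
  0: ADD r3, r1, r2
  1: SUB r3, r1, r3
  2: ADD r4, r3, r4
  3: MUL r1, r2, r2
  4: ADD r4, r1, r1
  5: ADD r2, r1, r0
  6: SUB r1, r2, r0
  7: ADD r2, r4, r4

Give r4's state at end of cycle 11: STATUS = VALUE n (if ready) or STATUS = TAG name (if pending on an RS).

c1: issue ADD r3<-Add1 | r0:9,r1:7,r2:3,r3:Add1,r4:1
c2: issue SUB r3<-Add2 | r0:9,r1:7,r2:3,r3:Add2,r4:1
c3: stall | r0:9,r1:7,r2:3,r3:Add2,r4:1
c4: CDB Add1=10; issue ADD r4<-Add1 | r0:9,r1:7,r2:3,r3:Add2,r4:Add1
c5: issue MUL r1<-Mul1 | r0:9,r1:Mul1,r2:3,r3:Add2,r4:Add1
c6: stall | r0:9,r1:Mul1,r2:3,r3:Add2,r4:Add1
c7: CDB Add2=-3; issue ADD r4<-Add2 | r0:9,r1:Mul1,r2:3,r3:-3,r4:Add2
c8: stall | r0:9,r1:Mul1,r2:3,r3:-3,r4:Add2
c9: CDB Mul1=9; stall | r0:9,r1:9,r2:3,r3:-3,r4:Add2
c10: CDB Add1=-2; issue ADD r2<-Add1 | r0:9,r1:9,r2:Add1,r3:-3,r4:Add2
c11: stall | r0:9,r1:9,r2:Add1,r3:-3,r4:Add2

STATUS = TAG Add2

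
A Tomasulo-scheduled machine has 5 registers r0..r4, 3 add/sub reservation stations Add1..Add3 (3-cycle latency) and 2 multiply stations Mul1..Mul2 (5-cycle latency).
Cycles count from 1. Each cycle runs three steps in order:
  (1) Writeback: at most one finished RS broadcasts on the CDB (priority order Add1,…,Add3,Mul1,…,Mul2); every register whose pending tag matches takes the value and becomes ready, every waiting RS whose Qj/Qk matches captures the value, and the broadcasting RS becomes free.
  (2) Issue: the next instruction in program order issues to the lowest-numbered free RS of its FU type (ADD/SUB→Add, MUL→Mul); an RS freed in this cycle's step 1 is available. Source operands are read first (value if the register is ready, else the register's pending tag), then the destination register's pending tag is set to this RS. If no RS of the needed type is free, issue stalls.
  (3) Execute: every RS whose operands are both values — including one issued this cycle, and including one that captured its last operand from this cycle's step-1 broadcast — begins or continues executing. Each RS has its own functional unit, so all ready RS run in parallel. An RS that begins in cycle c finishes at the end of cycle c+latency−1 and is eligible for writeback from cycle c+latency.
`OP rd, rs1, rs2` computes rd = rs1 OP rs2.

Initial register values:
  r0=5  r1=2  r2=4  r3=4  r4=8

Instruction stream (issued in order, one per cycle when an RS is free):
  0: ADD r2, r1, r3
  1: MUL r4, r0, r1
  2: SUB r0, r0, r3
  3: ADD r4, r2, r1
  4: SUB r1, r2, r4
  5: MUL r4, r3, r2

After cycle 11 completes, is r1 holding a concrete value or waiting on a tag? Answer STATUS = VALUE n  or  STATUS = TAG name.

STATUS = VALUE -2

c1: issue ADD r2<-Add1 | r0:5,r1:2,r2:Add1,r3:4,r4:8
c2: issue MUL r4<-Mul1 | r0:5,r1:2,r2:Add1,r3:4,r4:Mul1
c3: issue SUB r0<-Add2 | r0:Add2,r1:2,r2:Add1,r3:4,r4:Mul1
c4: CDB Add1=6; issue ADD r4<-Add1 | r0:Add2,r1:2,r2:6,r3:4,r4:Add1
c5: issue SUB r1<-Add3 | r0:Add2,r1:Add3,r2:6,r3:4,r4:Add1
c6: CDB Add2=1; issue MUL r4<-Mul2 | r0:1,r1:Add3,r2:6,r3:4,r4:Mul2
c7: CDB Add1=8 | r0:1,r1:Add3,r2:6,r3:4,r4:Mul2
c8: CDB Mul1=10 | r0:1,r1:Add3,r2:6,r3:4,r4:Mul2
c9: - | r0:1,r1:Add3,r2:6,r3:4,r4:Mul2
c10: CDB Add3=-2 | r0:1,r1:-2,r2:6,r3:4,r4:Mul2
c11: CDB Mul2=24 | r0:1,r1:-2,r2:6,r3:4,r4:24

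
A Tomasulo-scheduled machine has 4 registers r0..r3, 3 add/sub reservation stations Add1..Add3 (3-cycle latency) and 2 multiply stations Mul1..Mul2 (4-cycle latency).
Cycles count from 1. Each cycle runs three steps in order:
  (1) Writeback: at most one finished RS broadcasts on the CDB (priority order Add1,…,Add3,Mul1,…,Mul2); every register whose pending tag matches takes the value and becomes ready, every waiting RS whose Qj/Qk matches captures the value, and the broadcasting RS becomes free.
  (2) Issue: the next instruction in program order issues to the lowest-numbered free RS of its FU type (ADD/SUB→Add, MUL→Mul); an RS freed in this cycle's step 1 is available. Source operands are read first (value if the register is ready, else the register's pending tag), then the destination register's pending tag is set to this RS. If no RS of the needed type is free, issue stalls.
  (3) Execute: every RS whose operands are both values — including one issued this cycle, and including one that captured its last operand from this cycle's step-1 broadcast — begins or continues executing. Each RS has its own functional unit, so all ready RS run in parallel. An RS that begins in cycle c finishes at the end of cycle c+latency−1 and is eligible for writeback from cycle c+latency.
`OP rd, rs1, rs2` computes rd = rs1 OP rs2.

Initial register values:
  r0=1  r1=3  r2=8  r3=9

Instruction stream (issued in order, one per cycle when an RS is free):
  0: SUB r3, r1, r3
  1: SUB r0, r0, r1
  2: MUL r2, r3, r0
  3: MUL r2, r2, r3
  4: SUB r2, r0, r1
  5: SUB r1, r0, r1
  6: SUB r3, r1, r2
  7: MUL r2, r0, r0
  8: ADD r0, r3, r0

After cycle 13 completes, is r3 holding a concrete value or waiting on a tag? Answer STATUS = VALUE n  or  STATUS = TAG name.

STATUS = VALUE 0

  c1: issue SUB r3<-Add1  regs: r0:1,r1:3,r2:8,r3:Add1
  c2: issue SUB r0<-Add2  regs: r0:Add2,r1:3,r2:8,r3:Add1
  c3: issue MUL r2<-Mul1  regs: r0:Add2,r1:3,r2:Mul1,r3:Add1
  c4: CDB Add1=-6; issue MUL r2<-Mul2  regs: r0:Add2,r1:3,r2:Mul2,r3:-6
  c5: CDB Add2=-2; issue SUB r2<-Add1  regs: r0:-2,r1:3,r2:Add1,r3:-6
  c6: issue SUB r1<-Add2  regs: r0:-2,r1:Add2,r2:Add1,r3:-6
  c7: issue SUB r3<-Add3  regs: r0:-2,r1:Add2,r2:Add1,r3:Add3
  c8: CDB Add1=-5; stall  regs: r0:-2,r1:Add2,r2:-5,r3:Add3
  c9: CDB Add2=-5; stall  regs: r0:-2,r1:-5,r2:-5,r3:Add3
  c10: CDB Mul1=12; issue MUL r2<-Mul1  regs: r0:-2,r1:-5,r2:Mul1,r3:Add3
  c11: issue ADD r0<-Add1  regs: r0:Add1,r1:-5,r2:Mul1,r3:Add3
  c12: CDB Add3=0  regs: r0:Add1,r1:-5,r2:Mul1,r3:0
  c13: -  regs: r0:Add1,r1:-5,r2:Mul1,r3:0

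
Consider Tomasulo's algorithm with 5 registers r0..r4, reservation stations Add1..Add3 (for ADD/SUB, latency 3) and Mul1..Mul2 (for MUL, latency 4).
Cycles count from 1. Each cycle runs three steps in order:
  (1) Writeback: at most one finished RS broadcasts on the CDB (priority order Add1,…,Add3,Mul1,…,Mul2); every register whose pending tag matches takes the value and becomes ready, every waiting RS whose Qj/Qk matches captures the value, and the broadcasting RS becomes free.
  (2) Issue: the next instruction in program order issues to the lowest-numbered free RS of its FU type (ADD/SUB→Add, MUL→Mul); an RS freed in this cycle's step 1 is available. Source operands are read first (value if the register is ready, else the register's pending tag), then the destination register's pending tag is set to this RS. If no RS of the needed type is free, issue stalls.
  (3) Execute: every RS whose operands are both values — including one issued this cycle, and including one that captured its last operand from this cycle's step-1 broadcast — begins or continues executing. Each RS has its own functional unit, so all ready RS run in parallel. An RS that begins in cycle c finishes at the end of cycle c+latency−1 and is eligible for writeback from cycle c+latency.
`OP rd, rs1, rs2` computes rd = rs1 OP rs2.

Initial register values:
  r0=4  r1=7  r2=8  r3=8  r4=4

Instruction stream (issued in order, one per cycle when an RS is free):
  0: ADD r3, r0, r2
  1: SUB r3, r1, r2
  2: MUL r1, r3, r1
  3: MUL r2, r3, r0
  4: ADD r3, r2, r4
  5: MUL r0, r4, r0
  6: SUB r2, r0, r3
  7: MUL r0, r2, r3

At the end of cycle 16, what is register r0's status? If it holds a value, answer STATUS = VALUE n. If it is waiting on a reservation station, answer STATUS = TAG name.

STATUS = TAG Mul2

cycle 1: issue ADD r3<-Add1 // r0:4,r1:7,r2:8,r3:Add1,r4:4
cycle 2: issue SUB r3<-Add2 // r0:4,r1:7,r2:8,r3:Add2,r4:4
cycle 3: issue MUL r1<-Mul1 // r0:4,r1:Mul1,r2:8,r3:Add2,r4:4
cycle 4: CDB Add1=12; issue MUL r2<-Mul2 // r0:4,r1:Mul1,r2:Mul2,r3:Add2,r4:4
cycle 5: CDB Add2=-1; issue ADD r3<-Add1 // r0:4,r1:Mul1,r2:Mul2,r3:Add1,r4:4
cycle 6: stall // r0:4,r1:Mul1,r2:Mul2,r3:Add1,r4:4
cycle 7: stall // r0:4,r1:Mul1,r2:Mul2,r3:Add1,r4:4
cycle 8: stall // r0:4,r1:Mul1,r2:Mul2,r3:Add1,r4:4
cycle 9: CDB Mul1=-7; issue MUL r0<-Mul1 // r0:Mul1,r1:-7,r2:Mul2,r3:Add1,r4:4
cycle 10: CDB Mul2=-4; issue SUB r2<-Add2 // r0:Mul1,r1:-7,r2:Add2,r3:Add1,r4:4
cycle 11: issue MUL r0<-Mul2 // r0:Mul2,r1:-7,r2:Add2,r3:Add1,r4:4
cycle 12: - // r0:Mul2,r1:-7,r2:Add2,r3:Add1,r4:4
cycle 13: CDB Add1=0 // r0:Mul2,r1:-7,r2:Add2,r3:0,r4:4
cycle 14: CDB Mul1=16 // r0:Mul2,r1:-7,r2:Add2,r3:0,r4:4
cycle 15: - // r0:Mul2,r1:-7,r2:Add2,r3:0,r4:4
cycle 16: - // r0:Mul2,r1:-7,r2:Add2,r3:0,r4:4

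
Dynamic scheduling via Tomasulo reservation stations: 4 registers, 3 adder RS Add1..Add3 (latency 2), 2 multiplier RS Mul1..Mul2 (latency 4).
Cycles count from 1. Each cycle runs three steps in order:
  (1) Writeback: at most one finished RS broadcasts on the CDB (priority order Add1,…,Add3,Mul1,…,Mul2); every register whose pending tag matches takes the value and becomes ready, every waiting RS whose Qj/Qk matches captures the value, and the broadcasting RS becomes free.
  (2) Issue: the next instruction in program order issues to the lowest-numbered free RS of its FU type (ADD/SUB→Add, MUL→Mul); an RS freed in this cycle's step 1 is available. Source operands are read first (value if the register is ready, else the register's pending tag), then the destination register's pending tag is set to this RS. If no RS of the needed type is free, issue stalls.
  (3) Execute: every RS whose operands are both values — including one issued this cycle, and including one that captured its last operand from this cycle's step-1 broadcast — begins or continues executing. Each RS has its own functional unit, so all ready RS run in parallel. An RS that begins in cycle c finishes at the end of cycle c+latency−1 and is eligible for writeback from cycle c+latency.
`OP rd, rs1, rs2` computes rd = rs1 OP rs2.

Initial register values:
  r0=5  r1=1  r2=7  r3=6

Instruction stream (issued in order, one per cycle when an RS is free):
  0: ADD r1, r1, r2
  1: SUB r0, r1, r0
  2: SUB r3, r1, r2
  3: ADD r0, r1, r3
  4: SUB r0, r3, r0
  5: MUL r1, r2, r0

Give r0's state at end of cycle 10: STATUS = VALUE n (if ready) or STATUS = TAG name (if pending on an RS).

cycle 1: issue ADD r1<-Add1 // r0:5,r1:Add1,r2:7,r3:6
cycle 2: issue SUB r0<-Add2 // r0:Add2,r1:Add1,r2:7,r3:6
cycle 3: CDB Add1=8; issue SUB r3<-Add1 // r0:Add2,r1:8,r2:7,r3:Add1
cycle 4: issue ADD r0<-Add3 // r0:Add3,r1:8,r2:7,r3:Add1
cycle 5: CDB Add1=1; issue SUB r0<-Add1 // r0:Add1,r1:8,r2:7,r3:1
cycle 6: CDB Add2=3; issue MUL r1<-Mul1 // r0:Add1,r1:Mul1,r2:7,r3:1
cycle 7: CDB Add3=9 // r0:Add1,r1:Mul1,r2:7,r3:1
cycle 8: - // r0:Add1,r1:Mul1,r2:7,r3:1
cycle 9: CDB Add1=-8 // r0:-8,r1:Mul1,r2:7,r3:1
cycle 10: - // r0:-8,r1:Mul1,r2:7,r3:1

STATUS = VALUE -8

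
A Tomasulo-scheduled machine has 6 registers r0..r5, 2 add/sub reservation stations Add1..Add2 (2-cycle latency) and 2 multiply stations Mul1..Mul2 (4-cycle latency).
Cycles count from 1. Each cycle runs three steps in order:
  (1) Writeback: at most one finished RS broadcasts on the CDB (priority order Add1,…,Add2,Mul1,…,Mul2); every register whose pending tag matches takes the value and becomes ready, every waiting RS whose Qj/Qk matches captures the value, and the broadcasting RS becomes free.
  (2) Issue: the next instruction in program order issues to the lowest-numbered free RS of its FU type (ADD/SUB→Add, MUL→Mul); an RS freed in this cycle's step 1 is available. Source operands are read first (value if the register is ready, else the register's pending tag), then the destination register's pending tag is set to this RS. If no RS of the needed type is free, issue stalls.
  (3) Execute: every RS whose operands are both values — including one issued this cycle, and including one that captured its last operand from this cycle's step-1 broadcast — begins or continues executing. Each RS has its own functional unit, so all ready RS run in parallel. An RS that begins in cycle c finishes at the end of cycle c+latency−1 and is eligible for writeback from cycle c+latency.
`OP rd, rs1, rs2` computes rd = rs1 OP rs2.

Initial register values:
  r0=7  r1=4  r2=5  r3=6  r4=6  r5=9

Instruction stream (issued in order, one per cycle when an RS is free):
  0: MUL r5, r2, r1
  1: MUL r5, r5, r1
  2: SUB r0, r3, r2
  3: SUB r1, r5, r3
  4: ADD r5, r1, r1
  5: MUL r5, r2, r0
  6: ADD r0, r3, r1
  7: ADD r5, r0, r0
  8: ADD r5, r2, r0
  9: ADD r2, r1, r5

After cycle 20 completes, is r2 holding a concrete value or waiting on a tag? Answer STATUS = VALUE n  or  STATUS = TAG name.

STATUS = TAG Add1

cycle 1: issue MUL r5<-Mul1 // r0:7,r1:4,r2:5,r3:6,r4:6,r5:Mul1
cycle 2: issue MUL r5<-Mul2 // r0:7,r1:4,r2:5,r3:6,r4:6,r5:Mul2
cycle 3: issue SUB r0<-Add1 // r0:Add1,r1:4,r2:5,r3:6,r4:6,r5:Mul2
cycle 4: issue SUB r1<-Add2 // r0:Add1,r1:Add2,r2:5,r3:6,r4:6,r5:Mul2
cycle 5: CDB Add1=1; issue ADD r5<-Add1 // r0:1,r1:Add2,r2:5,r3:6,r4:6,r5:Add1
cycle 6: CDB Mul1=20; issue MUL r5<-Mul1 // r0:1,r1:Add2,r2:5,r3:6,r4:6,r5:Mul1
cycle 7: stall // r0:1,r1:Add2,r2:5,r3:6,r4:6,r5:Mul1
cycle 8: stall // r0:1,r1:Add2,r2:5,r3:6,r4:6,r5:Mul1
cycle 9: stall // r0:1,r1:Add2,r2:5,r3:6,r4:6,r5:Mul1
cycle 10: CDB Mul1=5; stall // r0:1,r1:Add2,r2:5,r3:6,r4:6,r5:5
cycle 11: CDB Mul2=80; stall // r0:1,r1:Add2,r2:5,r3:6,r4:6,r5:5
cycle 12: stall // r0:1,r1:Add2,r2:5,r3:6,r4:6,r5:5
cycle 13: CDB Add2=74; issue ADD r0<-Add2 // r0:Add2,r1:74,r2:5,r3:6,r4:6,r5:5
cycle 14: stall // r0:Add2,r1:74,r2:5,r3:6,r4:6,r5:5
cycle 15: CDB Add1=148; issue ADD r5<-Add1 // r0:Add2,r1:74,r2:5,r3:6,r4:6,r5:Add1
cycle 16: CDB Add2=80; issue ADD r5<-Add2 // r0:80,r1:74,r2:5,r3:6,r4:6,r5:Add2
cycle 17: stall // r0:80,r1:74,r2:5,r3:6,r4:6,r5:Add2
cycle 18: CDB Add1=160; issue ADD r2<-Add1 // r0:80,r1:74,r2:Add1,r3:6,r4:6,r5:Add2
cycle 19: CDB Add2=85 // r0:80,r1:74,r2:Add1,r3:6,r4:6,r5:85
cycle 20: - // r0:80,r1:74,r2:Add1,r3:6,r4:6,r5:85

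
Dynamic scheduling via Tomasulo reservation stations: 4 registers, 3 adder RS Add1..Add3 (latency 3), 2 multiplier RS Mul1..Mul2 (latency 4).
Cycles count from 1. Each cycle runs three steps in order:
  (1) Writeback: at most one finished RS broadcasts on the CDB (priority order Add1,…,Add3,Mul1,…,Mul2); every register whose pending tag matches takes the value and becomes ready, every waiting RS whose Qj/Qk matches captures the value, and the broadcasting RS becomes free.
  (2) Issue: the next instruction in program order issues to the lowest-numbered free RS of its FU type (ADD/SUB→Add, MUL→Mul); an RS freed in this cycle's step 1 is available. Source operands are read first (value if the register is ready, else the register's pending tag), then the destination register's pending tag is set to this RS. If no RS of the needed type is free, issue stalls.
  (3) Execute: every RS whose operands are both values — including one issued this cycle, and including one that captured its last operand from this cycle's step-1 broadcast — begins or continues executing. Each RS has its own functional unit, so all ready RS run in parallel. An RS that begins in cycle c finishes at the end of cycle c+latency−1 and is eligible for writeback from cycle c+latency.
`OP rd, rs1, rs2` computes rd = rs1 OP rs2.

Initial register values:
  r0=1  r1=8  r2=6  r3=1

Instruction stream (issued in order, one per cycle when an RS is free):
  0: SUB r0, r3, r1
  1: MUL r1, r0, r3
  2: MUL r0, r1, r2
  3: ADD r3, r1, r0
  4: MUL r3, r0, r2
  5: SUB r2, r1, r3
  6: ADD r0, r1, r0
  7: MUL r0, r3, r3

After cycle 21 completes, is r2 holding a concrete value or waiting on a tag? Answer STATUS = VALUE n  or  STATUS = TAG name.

c1: issue SUB r0<-Add1 | r0:Add1,r1:8,r2:6,r3:1
c2: issue MUL r1<-Mul1 | r0:Add1,r1:Mul1,r2:6,r3:1
c3: issue MUL r0<-Mul2 | r0:Mul2,r1:Mul1,r2:6,r3:1
c4: CDB Add1=-7; issue ADD r3<-Add1 | r0:Mul2,r1:Mul1,r2:6,r3:Add1
c5: stall | r0:Mul2,r1:Mul1,r2:6,r3:Add1
c6: stall | r0:Mul2,r1:Mul1,r2:6,r3:Add1
c7: stall | r0:Mul2,r1:Mul1,r2:6,r3:Add1
c8: CDB Mul1=-7; issue MUL r3<-Mul1 | r0:Mul2,r1:-7,r2:6,r3:Mul1
c9: issue SUB r2<-Add2 | r0:Mul2,r1:-7,r2:Add2,r3:Mul1
c10: issue ADD r0<-Add3 | r0:Add3,r1:-7,r2:Add2,r3:Mul1
c11: stall | r0:Add3,r1:-7,r2:Add2,r3:Mul1
c12: CDB Mul2=-42; issue MUL r0<-Mul2 | r0:Mul2,r1:-7,r2:Add2,r3:Mul1
c13: - | r0:Mul2,r1:-7,r2:Add2,r3:Mul1
c14: - | r0:Mul2,r1:-7,r2:Add2,r3:Mul1
c15: CDB Add1=-49 | r0:Mul2,r1:-7,r2:Add2,r3:Mul1
c16: CDB Add3=-49 | r0:Mul2,r1:-7,r2:Add2,r3:Mul1
c17: CDB Mul1=-252 | r0:Mul2,r1:-7,r2:Add2,r3:-252
c18: - | r0:Mul2,r1:-7,r2:Add2,r3:-252
c19: - | r0:Mul2,r1:-7,r2:Add2,r3:-252
c20: CDB Add2=245 | r0:Mul2,r1:-7,r2:245,r3:-252
c21: CDB Mul2=63504 | r0:63504,r1:-7,r2:245,r3:-252

STATUS = VALUE 245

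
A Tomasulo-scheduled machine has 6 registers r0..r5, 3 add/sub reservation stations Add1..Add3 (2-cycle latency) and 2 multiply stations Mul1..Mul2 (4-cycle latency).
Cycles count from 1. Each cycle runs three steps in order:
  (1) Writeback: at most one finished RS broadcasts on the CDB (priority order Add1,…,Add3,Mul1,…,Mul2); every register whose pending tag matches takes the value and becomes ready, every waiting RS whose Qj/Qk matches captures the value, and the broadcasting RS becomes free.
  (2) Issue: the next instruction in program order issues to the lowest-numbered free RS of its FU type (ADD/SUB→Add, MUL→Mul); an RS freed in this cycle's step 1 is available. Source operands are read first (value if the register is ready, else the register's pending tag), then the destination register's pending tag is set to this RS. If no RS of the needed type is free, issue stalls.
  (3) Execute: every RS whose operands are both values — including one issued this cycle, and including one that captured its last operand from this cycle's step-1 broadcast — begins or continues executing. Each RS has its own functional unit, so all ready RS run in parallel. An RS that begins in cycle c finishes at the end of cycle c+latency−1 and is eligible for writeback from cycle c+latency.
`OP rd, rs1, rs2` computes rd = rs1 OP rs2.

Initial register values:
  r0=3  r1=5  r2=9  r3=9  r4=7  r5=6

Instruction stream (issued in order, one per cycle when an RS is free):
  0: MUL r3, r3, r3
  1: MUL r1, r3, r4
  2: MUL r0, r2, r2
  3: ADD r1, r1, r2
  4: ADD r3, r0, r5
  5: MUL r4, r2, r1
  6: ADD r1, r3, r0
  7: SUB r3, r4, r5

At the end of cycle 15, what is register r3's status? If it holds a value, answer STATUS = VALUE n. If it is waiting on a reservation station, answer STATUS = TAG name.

STATUS = TAG Add2

  c1: issue MUL r3<-Mul1  regs: r0:3,r1:5,r2:9,r3:Mul1,r4:7,r5:6
  c2: issue MUL r1<-Mul2  regs: r0:3,r1:Mul2,r2:9,r3:Mul1,r4:7,r5:6
  c3: stall  regs: r0:3,r1:Mul2,r2:9,r3:Mul1,r4:7,r5:6
  c4: stall  regs: r0:3,r1:Mul2,r2:9,r3:Mul1,r4:7,r5:6
  c5: CDB Mul1=81; issue MUL r0<-Mul1  regs: r0:Mul1,r1:Mul2,r2:9,r3:81,r4:7,r5:6
  c6: issue ADD r1<-Add1  regs: r0:Mul1,r1:Add1,r2:9,r3:81,r4:7,r5:6
  c7: issue ADD r3<-Add2  regs: r0:Mul1,r1:Add1,r2:9,r3:Add2,r4:7,r5:6
  c8: stall  regs: r0:Mul1,r1:Add1,r2:9,r3:Add2,r4:7,r5:6
  c9: CDB Mul1=81; issue MUL r4<-Mul1  regs: r0:81,r1:Add1,r2:9,r3:Add2,r4:Mul1,r5:6
  c10: CDB Mul2=567; issue ADD r1<-Add3  regs: r0:81,r1:Add3,r2:9,r3:Add2,r4:Mul1,r5:6
  c11: CDB Add2=87; issue SUB r3<-Add2  regs: r0:81,r1:Add3,r2:9,r3:Add2,r4:Mul1,r5:6
  c12: CDB Add1=576  regs: r0:81,r1:Add3,r2:9,r3:Add2,r4:Mul1,r5:6
  c13: CDB Add3=168  regs: r0:81,r1:168,r2:9,r3:Add2,r4:Mul1,r5:6
  c14: -  regs: r0:81,r1:168,r2:9,r3:Add2,r4:Mul1,r5:6
  c15: -  regs: r0:81,r1:168,r2:9,r3:Add2,r4:Mul1,r5:6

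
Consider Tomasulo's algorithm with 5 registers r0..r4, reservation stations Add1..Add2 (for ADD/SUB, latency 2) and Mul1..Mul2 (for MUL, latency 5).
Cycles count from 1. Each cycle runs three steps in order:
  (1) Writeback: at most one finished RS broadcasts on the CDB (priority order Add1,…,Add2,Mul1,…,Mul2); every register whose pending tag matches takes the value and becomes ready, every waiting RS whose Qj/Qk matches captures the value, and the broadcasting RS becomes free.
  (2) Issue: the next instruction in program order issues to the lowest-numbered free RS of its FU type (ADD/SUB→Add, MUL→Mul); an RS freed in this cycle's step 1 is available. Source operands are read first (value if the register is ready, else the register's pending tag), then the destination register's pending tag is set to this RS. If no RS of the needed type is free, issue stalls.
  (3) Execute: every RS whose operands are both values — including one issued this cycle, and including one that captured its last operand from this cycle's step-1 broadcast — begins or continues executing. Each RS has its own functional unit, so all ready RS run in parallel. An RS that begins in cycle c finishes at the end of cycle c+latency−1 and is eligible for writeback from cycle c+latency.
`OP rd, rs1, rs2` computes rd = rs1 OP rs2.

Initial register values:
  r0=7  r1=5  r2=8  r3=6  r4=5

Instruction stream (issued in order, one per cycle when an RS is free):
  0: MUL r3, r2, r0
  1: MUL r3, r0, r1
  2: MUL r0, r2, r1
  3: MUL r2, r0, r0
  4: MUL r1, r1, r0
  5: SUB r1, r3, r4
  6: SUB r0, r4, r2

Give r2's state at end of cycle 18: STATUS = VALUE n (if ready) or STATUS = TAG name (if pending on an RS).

c1: issue MUL r3<-Mul1 | r0:7,r1:5,r2:8,r3:Mul1,r4:5
c2: issue MUL r3<-Mul2 | r0:7,r1:5,r2:8,r3:Mul2,r4:5
c3: stall | r0:7,r1:5,r2:8,r3:Mul2,r4:5
c4: stall | r0:7,r1:5,r2:8,r3:Mul2,r4:5
c5: stall | r0:7,r1:5,r2:8,r3:Mul2,r4:5
c6: CDB Mul1=56; issue MUL r0<-Mul1 | r0:Mul1,r1:5,r2:8,r3:Mul2,r4:5
c7: CDB Mul2=35; issue MUL r2<-Mul2 | r0:Mul1,r1:5,r2:Mul2,r3:35,r4:5
c8: stall | r0:Mul1,r1:5,r2:Mul2,r3:35,r4:5
c9: stall | r0:Mul1,r1:5,r2:Mul2,r3:35,r4:5
c10: stall | r0:Mul1,r1:5,r2:Mul2,r3:35,r4:5
c11: CDB Mul1=40; issue MUL r1<-Mul1 | r0:40,r1:Mul1,r2:Mul2,r3:35,r4:5
c12: issue SUB r1<-Add1 | r0:40,r1:Add1,r2:Mul2,r3:35,r4:5
c13: issue SUB r0<-Add2 | r0:Add2,r1:Add1,r2:Mul2,r3:35,r4:5
c14: CDB Add1=30 | r0:Add2,r1:30,r2:Mul2,r3:35,r4:5
c15: - | r0:Add2,r1:30,r2:Mul2,r3:35,r4:5
c16: CDB Mul1=200 | r0:Add2,r1:30,r2:Mul2,r3:35,r4:5
c17: CDB Mul2=1600 | r0:Add2,r1:30,r2:1600,r3:35,r4:5
c18: - | r0:Add2,r1:30,r2:1600,r3:35,r4:5

STATUS = VALUE 1600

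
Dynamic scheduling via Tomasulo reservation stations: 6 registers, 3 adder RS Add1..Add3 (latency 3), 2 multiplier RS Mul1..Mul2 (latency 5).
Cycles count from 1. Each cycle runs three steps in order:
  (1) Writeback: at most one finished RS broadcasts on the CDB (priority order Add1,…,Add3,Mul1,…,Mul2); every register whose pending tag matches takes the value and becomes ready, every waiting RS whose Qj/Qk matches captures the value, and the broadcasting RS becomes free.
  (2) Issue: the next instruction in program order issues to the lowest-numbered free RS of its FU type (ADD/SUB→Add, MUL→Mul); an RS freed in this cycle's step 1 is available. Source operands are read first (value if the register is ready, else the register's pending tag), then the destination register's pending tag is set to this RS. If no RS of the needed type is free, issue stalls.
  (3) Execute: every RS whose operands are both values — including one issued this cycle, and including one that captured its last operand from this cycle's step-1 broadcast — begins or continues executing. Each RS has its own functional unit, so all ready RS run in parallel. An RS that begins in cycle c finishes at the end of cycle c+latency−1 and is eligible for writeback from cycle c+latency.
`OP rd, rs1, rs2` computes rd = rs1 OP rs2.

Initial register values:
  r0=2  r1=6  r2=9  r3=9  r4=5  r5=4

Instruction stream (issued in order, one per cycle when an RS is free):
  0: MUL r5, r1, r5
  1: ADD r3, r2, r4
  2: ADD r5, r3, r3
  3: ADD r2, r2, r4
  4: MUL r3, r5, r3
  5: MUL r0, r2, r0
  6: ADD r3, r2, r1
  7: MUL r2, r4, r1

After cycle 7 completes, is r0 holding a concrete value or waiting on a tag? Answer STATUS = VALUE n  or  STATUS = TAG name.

  c1: issue MUL r5<-Mul1  regs: r0:2,r1:6,r2:9,r3:9,r4:5,r5:Mul1
  c2: issue ADD r3<-Add1  regs: r0:2,r1:6,r2:9,r3:Add1,r4:5,r5:Mul1
  c3: issue ADD r5<-Add2  regs: r0:2,r1:6,r2:9,r3:Add1,r4:5,r5:Add2
  c4: issue ADD r2<-Add3  regs: r0:2,r1:6,r2:Add3,r3:Add1,r4:5,r5:Add2
  c5: CDB Add1=14; issue MUL r3<-Mul2  regs: r0:2,r1:6,r2:Add3,r3:Mul2,r4:5,r5:Add2
  c6: CDB Mul1=24; issue MUL r0<-Mul1  regs: r0:Mul1,r1:6,r2:Add3,r3:Mul2,r4:5,r5:Add2
  c7: CDB Add3=14; issue ADD r3<-Add1  regs: r0:Mul1,r1:6,r2:14,r3:Add1,r4:5,r5:Add2

STATUS = TAG Mul1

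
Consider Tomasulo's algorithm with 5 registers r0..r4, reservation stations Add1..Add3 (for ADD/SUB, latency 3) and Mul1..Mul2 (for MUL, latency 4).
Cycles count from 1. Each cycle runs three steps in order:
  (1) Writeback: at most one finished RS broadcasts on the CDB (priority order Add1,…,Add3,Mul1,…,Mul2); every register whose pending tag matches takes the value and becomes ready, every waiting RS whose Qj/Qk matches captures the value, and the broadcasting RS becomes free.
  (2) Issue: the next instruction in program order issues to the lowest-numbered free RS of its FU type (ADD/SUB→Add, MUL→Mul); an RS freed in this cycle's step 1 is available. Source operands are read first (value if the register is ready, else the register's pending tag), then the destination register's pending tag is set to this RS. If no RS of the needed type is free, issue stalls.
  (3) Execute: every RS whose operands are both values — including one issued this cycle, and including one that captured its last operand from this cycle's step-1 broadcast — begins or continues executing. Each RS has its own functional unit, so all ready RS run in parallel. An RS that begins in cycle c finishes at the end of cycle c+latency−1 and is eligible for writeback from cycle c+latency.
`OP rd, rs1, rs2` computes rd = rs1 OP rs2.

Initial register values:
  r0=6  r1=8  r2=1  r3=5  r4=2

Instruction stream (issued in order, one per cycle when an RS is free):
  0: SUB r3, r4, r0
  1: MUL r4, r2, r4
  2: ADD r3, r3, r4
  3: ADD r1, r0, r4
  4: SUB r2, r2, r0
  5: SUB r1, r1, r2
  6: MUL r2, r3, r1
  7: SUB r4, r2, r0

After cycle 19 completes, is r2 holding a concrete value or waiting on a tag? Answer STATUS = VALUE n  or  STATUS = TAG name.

STATUS = VALUE -26

  c1: issue SUB r3<-Add1  regs: r0:6,r1:8,r2:1,r3:Add1,r4:2
  c2: issue MUL r4<-Mul1  regs: r0:6,r1:8,r2:1,r3:Add1,r4:Mul1
  c3: issue ADD r3<-Add2  regs: r0:6,r1:8,r2:1,r3:Add2,r4:Mul1
  c4: CDB Add1=-4; issue ADD r1<-Add1  regs: r0:6,r1:Add1,r2:1,r3:Add2,r4:Mul1
  c5: issue SUB r2<-Add3  regs: r0:6,r1:Add1,r2:Add3,r3:Add2,r4:Mul1
  c6: CDB Mul1=2; stall  regs: r0:6,r1:Add1,r2:Add3,r3:Add2,r4:2
  c7: stall  regs: r0:6,r1:Add1,r2:Add3,r3:Add2,r4:2
  c8: CDB Add3=-5; issue SUB r1<-Add3  regs: r0:6,r1:Add3,r2:-5,r3:Add2,r4:2
  c9: CDB Add1=8; issue MUL r2<-Mul1  regs: r0:6,r1:Add3,r2:Mul1,r3:Add2,r4:2
  c10: CDB Add2=-2; issue SUB r4<-Add1  regs: r0:6,r1:Add3,r2:Mul1,r3:-2,r4:Add1
  c11: -  regs: r0:6,r1:Add3,r2:Mul1,r3:-2,r4:Add1
  c12: CDB Add3=13  regs: r0:6,r1:13,r2:Mul1,r3:-2,r4:Add1
  c13: -  regs: r0:6,r1:13,r2:Mul1,r3:-2,r4:Add1
  c14: -  regs: r0:6,r1:13,r2:Mul1,r3:-2,r4:Add1
  c15: -  regs: r0:6,r1:13,r2:Mul1,r3:-2,r4:Add1
  c16: CDB Mul1=-26  regs: r0:6,r1:13,r2:-26,r3:-2,r4:Add1
  c17: -  regs: r0:6,r1:13,r2:-26,r3:-2,r4:Add1
  c18: -  regs: r0:6,r1:13,r2:-26,r3:-2,r4:Add1
  c19: CDB Add1=-32  regs: r0:6,r1:13,r2:-26,r3:-2,r4:-32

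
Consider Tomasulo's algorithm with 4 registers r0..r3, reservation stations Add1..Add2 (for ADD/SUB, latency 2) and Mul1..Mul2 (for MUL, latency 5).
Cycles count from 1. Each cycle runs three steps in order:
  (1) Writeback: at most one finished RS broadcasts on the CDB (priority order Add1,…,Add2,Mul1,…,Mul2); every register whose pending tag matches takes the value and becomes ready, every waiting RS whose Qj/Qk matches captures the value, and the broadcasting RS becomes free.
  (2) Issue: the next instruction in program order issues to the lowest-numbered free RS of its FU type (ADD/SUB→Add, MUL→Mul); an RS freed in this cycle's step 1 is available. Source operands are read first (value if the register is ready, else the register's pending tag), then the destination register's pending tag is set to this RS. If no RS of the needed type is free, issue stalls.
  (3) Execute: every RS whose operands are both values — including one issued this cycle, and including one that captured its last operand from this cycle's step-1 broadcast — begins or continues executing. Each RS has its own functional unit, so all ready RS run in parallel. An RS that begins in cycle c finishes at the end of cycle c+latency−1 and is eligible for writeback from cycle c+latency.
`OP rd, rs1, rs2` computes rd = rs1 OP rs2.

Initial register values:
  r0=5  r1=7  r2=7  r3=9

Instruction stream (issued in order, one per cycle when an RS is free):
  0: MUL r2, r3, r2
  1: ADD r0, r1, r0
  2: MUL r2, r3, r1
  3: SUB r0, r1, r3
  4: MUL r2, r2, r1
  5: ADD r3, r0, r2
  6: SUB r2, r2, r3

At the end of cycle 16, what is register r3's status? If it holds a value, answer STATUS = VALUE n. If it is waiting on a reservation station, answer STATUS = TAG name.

cycle 1: issue MUL r2<-Mul1 // r0:5,r1:7,r2:Mul1,r3:9
cycle 2: issue ADD r0<-Add1 // r0:Add1,r1:7,r2:Mul1,r3:9
cycle 3: issue MUL r2<-Mul2 // r0:Add1,r1:7,r2:Mul2,r3:9
cycle 4: CDB Add1=12; issue SUB r0<-Add1 // r0:Add1,r1:7,r2:Mul2,r3:9
cycle 5: stall // r0:Add1,r1:7,r2:Mul2,r3:9
cycle 6: CDB Add1=-2; stall // r0:-2,r1:7,r2:Mul2,r3:9
cycle 7: CDB Mul1=63; issue MUL r2<-Mul1 // r0:-2,r1:7,r2:Mul1,r3:9
cycle 8: CDB Mul2=63; issue ADD r3<-Add1 // r0:-2,r1:7,r2:Mul1,r3:Add1
cycle 9: issue SUB r2<-Add2 // r0:-2,r1:7,r2:Add2,r3:Add1
cycle 10: - // r0:-2,r1:7,r2:Add2,r3:Add1
cycle 11: - // r0:-2,r1:7,r2:Add2,r3:Add1
cycle 12: - // r0:-2,r1:7,r2:Add2,r3:Add1
cycle 13: CDB Mul1=441 // r0:-2,r1:7,r2:Add2,r3:Add1
cycle 14: - // r0:-2,r1:7,r2:Add2,r3:Add1
cycle 15: CDB Add1=439 // r0:-2,r1:7,r2:Add2,r3:439
cycle 16: - // r0:-2,r1:7,r2:Add2,r3:439

STATUS = VALUE 439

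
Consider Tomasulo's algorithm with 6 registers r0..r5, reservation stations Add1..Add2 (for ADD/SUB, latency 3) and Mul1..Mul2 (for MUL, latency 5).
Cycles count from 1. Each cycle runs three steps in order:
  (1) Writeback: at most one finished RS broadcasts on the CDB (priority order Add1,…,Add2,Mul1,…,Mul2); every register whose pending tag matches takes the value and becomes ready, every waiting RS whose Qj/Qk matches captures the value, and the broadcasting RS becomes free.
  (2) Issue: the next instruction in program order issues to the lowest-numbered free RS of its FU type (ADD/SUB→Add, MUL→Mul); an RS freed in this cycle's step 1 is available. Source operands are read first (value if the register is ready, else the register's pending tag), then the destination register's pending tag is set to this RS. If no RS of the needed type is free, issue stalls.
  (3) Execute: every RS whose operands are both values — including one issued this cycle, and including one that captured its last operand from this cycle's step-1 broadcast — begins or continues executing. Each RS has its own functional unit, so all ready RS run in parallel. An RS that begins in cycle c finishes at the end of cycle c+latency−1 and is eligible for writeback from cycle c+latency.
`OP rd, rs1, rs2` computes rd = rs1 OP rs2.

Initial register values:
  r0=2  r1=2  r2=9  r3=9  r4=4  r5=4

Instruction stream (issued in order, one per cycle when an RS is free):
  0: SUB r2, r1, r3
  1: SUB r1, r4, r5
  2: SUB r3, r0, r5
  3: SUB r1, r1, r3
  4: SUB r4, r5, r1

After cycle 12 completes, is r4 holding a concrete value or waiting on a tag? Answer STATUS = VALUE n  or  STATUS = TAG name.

  c1: issue SUB r2<-Add1  regs: r0:2,r1:2,r2:Add1,r3:9,r4:4,r5:4
  c2: issue SUB r1<-Add2  regs: r0:2,r1:Add2,r2:Add1,r3:9,r4:4,r5:4
  c3: stall  regs: r0:2,r1:Add2,r2:Add1,r3:9,r4:4,r5:4
  c4: CDB Add1=-7; issue SUB r3<-Add1  regs: r0:2,r1:Add2,r2:-7,r3:Add1,r4:4,r5:4
  c5: CDB Add2=0; issue SUB r1<-Add2  regs: r0:2,r1:Add2,r2:-7,r3:Add1,r4:4,r5:4
  c6: stall  regs: r0:2,r1:Add2,r2:-7,r3:Add1,r4:4,r5:4
  c7: CDB Add1=-2; issue SUB r4<-Add1  regs: r0:2,r1:Add2,r2:-7,r3:-2,r4:Add1,r5:4
  c8: -  regs: r0:2,r1:Add2,r2:-7,r3:-2,r4:Add1,r5:4
  c9: -  regs: r0:2,r1:Add2,r2:-7,r3:-2,r4:Add1,r5:4
  c10: CDB Add2=2  regs: r0:2,r1:2,r2:-7,r3:-2,r4:Add1,r5:4
  c11: -  regs: r0:2,r1:2,r2:-7,r3:-2,r4:Add1,r5:4
  c12: -  regs: r0:2,r1:2,r2:-7,r3:-2,r4:Add1,r5:4

STATUS = TAG Add1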